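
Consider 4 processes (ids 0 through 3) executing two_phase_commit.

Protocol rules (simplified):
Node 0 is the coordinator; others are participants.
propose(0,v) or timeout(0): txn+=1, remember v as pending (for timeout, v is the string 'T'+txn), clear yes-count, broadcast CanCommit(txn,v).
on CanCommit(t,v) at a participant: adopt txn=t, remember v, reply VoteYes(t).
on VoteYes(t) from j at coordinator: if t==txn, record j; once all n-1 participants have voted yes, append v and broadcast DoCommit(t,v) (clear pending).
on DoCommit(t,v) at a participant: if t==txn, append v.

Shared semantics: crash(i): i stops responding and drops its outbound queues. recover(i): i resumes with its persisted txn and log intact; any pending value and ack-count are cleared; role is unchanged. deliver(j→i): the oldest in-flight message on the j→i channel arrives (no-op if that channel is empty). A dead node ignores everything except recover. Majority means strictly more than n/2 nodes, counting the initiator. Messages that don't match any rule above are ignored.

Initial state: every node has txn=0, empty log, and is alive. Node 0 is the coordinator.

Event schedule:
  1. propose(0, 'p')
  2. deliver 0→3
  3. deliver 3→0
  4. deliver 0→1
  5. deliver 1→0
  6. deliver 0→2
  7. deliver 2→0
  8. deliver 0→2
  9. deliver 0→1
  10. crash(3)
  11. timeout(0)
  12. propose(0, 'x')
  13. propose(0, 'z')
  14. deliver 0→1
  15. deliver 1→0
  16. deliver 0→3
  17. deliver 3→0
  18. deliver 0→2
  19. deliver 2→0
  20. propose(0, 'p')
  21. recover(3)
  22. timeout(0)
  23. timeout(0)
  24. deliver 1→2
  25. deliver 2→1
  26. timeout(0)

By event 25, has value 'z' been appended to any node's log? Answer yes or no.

no

1. propose(0,'p'):  <0:coor t1 ->
2. deliver 0→3:  <3:part t1 ->
3. deliver 3→0:  nop
4. deliver 0→1:  <1:part t1 ->
5. deliver 1→0:  nop
6. deliver 0→2:  <2:part t1 ->
7. deliver 2→0:  <0:coor t1 p>
8. deliver 0→2:  <2:part t1 p>
9. deliver 0→1:  <1:part t1 p>
10. crash(3):  <3:✗part t1 ->
11. timeout(0):  <0:coor t2 p>
12. propose(0,'x'):  <0:coor t3 p>
13. propose(0,'z'):  <0:coor t4 p>
14. deliver 0→1:  <1:part t2 p>
15. deliver 1→0:  nop
16. deliver 0→3:  nop
17. deliver 3→0:  nop
18. deliver 0→2:  <2:part t2 p>
19. deliver 2→0:  nop
20. propose(0,'p'):  <0:coor t5 p>
21. recover(3):  <3:part t1 ->
22. timeout(0):  <0:coor t6 p>
23. timeout(0):  <0:coor t7 p>
24. deliver 1→2:  nop
25. deliver 2→1:  nop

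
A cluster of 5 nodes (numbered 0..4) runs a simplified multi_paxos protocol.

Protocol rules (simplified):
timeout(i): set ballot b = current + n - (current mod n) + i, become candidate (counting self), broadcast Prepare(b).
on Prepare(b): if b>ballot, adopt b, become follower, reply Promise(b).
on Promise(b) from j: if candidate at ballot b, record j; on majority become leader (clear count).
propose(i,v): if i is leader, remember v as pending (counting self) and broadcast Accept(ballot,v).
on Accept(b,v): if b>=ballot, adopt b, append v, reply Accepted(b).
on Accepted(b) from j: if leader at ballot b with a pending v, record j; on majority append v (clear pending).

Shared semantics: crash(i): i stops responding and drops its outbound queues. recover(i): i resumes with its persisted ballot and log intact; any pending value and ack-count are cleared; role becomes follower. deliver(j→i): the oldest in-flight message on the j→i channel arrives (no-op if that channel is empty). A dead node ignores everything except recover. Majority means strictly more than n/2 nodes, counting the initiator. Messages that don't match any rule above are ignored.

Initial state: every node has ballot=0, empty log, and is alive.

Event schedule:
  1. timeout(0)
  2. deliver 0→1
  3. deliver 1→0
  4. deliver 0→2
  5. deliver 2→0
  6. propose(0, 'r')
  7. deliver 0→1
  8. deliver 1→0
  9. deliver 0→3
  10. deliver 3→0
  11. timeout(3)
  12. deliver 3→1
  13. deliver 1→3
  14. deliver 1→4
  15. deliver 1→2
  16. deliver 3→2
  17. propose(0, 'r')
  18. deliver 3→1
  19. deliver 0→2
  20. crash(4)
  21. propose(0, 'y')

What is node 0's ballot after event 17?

5

step 1 timeout(0): 0={cand,b=5,log=-}
step 2 deliver 0→1: 1={foll,b=5,log=-}
step 3 deliver 1→0: —
step 4 deliver 0→2: 2={foll,b=5,log=-}
step 5 deliver 2→0: 0={lead,b=5,log=-}
step 6 propose(0,'r'): —
step 7 deliver 0→1: 1={foll,b=5,log=r}
step 8 deliver 1→0: —
step 9 deliver 0→3: 3={foll,b=5,log=-}
step 10 deliver 3→0: —
step 11 timeout(3): 3={cand,b=13,log=-}
step 12 deliver 3→1: 1={foll,b=13,log=r}
step 13 deliver 1→3: —
step 14 deliver 1→4: —
step 15 deliver 1→2: —
step 16 deliver 3→2: 2={foll,b=13,log=-}
step 17 propose(0,'r'): —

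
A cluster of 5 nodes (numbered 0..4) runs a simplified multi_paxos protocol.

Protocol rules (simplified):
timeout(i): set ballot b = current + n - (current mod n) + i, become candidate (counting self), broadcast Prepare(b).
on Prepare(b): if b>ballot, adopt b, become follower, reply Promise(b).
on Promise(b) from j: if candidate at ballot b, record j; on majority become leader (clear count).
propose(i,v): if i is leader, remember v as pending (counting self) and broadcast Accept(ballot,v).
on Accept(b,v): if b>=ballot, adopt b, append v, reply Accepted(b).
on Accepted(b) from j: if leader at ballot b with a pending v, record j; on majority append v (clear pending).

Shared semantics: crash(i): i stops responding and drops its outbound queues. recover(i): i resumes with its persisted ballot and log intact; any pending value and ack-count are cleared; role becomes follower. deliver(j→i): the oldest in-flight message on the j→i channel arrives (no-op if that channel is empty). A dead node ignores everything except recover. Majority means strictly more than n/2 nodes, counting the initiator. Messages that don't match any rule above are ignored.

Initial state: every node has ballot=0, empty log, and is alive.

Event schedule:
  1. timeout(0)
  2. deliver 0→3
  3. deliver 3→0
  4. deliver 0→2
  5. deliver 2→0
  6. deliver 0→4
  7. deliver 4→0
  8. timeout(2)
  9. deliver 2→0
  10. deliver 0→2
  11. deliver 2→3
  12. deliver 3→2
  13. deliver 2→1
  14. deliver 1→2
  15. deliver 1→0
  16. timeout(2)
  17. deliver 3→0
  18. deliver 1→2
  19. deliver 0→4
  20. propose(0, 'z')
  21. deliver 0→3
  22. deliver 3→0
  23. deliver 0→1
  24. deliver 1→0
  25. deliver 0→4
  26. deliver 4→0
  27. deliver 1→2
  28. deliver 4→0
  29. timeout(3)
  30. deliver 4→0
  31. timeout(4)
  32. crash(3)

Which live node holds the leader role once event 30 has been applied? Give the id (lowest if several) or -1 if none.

-1

after 1 — timeout(0): n0:cand/b5/[-]
after 2 — deliver 0→3: n3:foll/b5/[-]
after 3 — deliver 3→0: ·
after 4 — deliver 0→2: n2:foll/b5/[-]
after 5 — deliver 2→0: n0:lead/b5/[-]
after 6 — deliver 0→4: n4:foll/b5/[-]
after 7 — deliver 4→0: ·
after 8 — timeout(2): n2:cand/b12/[-]
after 9 — deliver 2→0: n0:foll/b12/[-]
after 10 — deliver 0→2: ·
after 11 — deliver 2→3: n3:foll/b12/[-]
after 12 — deliver 3→2: n2:lead/b12/[-]
after 13 — deliver 2→1: n1:foll/b12/[-]
after 14 — deliver 1→2: ·
after 15 — deliver 1→0: ·
after 16 — timeout(2): n2:cand/b17/[-]
after 17 — deliver 3→0: ·
after 18 — deliver 1→2: ·
after 19 — deliver 0→4: ·
after 20 — propose(0,'z'): ·
after 21 — deliver 0→3: ·
after 22 — deliver 3→0: ·
after 23 — deliver 0→1: ·
after 24 — deliver 1→0: ·
after 25 — deliver 0→4: ·
after 26 — deliver 4→0: ·
after 27 — deliver 1→2: ·
after 28 — deliver 4→0: ·
after 29 — timeout(3): n3:cand/b18/[-]
after 30 — deliver 4→0: ·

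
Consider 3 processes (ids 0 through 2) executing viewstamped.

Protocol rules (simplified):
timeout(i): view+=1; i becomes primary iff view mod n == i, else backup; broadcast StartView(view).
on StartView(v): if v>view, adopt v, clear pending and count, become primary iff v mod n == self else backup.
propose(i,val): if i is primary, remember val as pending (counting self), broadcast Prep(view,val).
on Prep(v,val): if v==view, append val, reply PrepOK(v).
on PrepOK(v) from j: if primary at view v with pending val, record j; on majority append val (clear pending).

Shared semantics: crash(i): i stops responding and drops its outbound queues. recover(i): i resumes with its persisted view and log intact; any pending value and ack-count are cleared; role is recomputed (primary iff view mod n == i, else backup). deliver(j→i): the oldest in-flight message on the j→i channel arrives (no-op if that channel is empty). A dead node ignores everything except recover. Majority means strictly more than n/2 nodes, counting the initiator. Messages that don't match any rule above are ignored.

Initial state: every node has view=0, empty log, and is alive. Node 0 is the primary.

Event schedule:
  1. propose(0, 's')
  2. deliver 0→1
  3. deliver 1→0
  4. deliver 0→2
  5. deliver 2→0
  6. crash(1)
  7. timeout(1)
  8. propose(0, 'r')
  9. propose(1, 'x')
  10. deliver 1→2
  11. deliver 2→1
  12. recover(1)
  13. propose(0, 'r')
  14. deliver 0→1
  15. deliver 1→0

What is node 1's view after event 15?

[1] propose(0,'s') → ∅
[2] deliver 0→1 → N1(back v0 [s])
[3] deliver 1→0 → N0(prim v0 [s])
[4] deliver 0→2 → N2(back v0 [s])
[5] deliver 2→0 → ∅
[6] crash(1) → N1(✗back v0 [s])
[7] timeout(1) → ∅
[8] propose(0,'r') → ∅
[9] propose(1,'x') → ∅
[10] deliver 1→2 → ∅
[11] deliver 2→1 → ∅
[12] recover(1) → N1(back v0 [s])
[13] propose(0,'r') → ∅
[14] deliver 0→1 → N1(back v0 [s,r])
[15] deliver 1→0 → N0(prim v0 [s,r])

0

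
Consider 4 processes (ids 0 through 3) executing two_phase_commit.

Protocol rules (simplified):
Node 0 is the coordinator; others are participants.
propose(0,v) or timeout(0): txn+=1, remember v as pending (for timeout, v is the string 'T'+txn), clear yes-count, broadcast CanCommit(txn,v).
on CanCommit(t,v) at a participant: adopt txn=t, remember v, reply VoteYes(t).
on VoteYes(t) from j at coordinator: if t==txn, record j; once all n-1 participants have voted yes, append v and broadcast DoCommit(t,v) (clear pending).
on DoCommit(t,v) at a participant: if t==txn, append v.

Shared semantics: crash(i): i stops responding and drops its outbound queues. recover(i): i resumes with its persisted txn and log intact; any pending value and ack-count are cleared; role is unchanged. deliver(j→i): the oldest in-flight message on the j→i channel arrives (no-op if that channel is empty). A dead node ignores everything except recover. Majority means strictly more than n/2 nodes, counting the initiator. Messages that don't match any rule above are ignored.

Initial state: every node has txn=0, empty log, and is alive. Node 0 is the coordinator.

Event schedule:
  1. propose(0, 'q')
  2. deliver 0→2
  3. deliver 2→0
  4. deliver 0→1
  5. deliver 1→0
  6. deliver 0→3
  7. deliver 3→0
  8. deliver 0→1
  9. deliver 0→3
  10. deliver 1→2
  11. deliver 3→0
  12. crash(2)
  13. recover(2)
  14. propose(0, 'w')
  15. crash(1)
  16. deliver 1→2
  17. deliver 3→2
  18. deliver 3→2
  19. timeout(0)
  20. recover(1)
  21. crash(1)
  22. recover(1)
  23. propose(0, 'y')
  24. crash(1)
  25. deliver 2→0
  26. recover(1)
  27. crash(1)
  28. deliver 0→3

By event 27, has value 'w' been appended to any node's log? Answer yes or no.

no

e1 propose(0,'q'): 0[coor,t=1,-]
e2 deliver 0→2: 2[part,t=1,-]
e3 deliver 2→0: ·
e4 deliver 0→1: 1[part,t=1,-]
e5 deliver 1→0: ·
e6 deliver 0→3: 3[part,t=1,-]
e7 deliver 3→0: 0[coor,t=1,q]
e8 deliver 0→1: 1[part,t=1,q]
e9 deliver 0→3: 3[part,t=1,q]
e10 deliver 1→2: ·
e11 deliver 3→0: ·
e12 crash(2): 2[✗part,t=1,-]
e13 recover(2): 2[part,t=1,-]
e14 propose(0,'w'): 0[coor,t=2,q]
e15 crash(1): 1[✗part,t=1,q]
e16 deliver 1→2: ·
e17 deliver 3→2: ·
e18 deliver 3→2: ·
e19 timeout(0): 0[coor,t=3,q]
e20 recover(1): 1[part,t=1,q]
e21 crash(1): 1[✗part,t=1,q]
e22 recover(1): 1[part,t=1,q]
e23 propose(0,'y'): 0[coor,t=4,q]
e24 crash(1): 1[✗part,t=1,q]
e25 deliver 2→0: ·
e26 recover(1): 1[part,t=1,q]
e27 crash(1): 1[✗part,t=1,q]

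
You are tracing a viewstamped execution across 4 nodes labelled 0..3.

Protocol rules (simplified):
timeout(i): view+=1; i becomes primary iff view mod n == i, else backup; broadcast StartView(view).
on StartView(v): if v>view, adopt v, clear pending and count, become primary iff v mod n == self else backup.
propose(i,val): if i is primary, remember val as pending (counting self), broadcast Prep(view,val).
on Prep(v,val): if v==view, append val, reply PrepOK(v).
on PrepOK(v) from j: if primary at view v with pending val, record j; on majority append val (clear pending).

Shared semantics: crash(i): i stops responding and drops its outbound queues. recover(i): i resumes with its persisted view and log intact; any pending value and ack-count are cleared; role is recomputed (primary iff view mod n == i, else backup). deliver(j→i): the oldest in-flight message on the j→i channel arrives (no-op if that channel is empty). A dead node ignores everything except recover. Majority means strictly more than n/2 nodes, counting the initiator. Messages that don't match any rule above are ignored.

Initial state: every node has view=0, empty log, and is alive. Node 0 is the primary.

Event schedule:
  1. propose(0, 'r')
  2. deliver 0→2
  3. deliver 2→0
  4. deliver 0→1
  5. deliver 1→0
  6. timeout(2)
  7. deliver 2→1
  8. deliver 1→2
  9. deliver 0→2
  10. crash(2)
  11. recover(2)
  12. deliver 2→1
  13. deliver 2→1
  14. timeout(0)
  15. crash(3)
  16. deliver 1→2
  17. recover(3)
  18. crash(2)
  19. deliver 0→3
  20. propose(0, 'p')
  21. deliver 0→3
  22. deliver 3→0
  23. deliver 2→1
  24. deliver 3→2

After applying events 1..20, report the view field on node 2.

[1] propose(0,'r') → ∅
[2] deliver 0→2 → N2(back v0 [r])
[3] deliver 2→0 → ∅
[4] deliver 0→1 → N1(back v0 [r])
[5] deliver 1→0 → N0(prim v0 [r])
[6] timeout(2) → N2(back v1 [r])
[7] deliver 2→1 → N1(prim v1 [r])
[8] deliver 1→2 → ∅
[9] deliver 0→2 → ∅
[10] crash(2) → N2(✗back v1 [r])
[11] recover(2) → N2(back v1 [r])
[12] deliver 2→1 → ∅
[13] deliver 2→1 → ∅
[14] timeout(0) → N0(back v1 [r])
[15] crash(3) → N3(✗back v0 [-])
[16] deliver 1→2 → ∅
[17] recover(3) → N3(back v0 [-])
[18] crash(2) → N2(✗back v1 [r])
[19] deliver 0→3 → N3(back v0 [r])
[20] propose(0,'p') → ∅

1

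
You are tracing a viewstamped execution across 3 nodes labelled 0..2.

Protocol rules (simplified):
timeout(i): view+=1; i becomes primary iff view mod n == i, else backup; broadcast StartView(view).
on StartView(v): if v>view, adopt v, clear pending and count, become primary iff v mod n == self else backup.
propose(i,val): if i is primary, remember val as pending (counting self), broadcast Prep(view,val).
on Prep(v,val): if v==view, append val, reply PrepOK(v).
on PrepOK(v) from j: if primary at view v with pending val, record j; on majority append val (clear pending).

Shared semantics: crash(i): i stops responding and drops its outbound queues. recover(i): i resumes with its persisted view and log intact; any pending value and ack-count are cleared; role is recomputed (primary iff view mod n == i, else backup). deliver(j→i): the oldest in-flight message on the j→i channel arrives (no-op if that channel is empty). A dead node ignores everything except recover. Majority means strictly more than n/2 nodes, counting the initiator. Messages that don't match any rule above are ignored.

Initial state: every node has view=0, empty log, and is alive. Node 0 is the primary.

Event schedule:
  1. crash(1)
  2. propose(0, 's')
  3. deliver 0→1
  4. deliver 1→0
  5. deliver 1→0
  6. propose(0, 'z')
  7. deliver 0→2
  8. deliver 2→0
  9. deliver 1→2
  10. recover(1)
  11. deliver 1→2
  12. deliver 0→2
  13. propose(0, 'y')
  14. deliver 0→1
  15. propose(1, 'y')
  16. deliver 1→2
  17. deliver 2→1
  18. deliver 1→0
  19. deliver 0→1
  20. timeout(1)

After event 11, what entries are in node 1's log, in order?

e1 crash(1): 1[✗back,v=0,-]
e2 propose(0,'s'): ·
e3 deliver 0→1: ·
e4 deliver 1→0: ·
e5 deliver 1→0: ·
e6 propose(0,'z'): ·
e7 deliver 0→2: 2[back,v=0,s]
e8 deliver 2→0: 0[prim,v=0,z]
e9 deliver 1→2: ·
e10 recover(1): 1[back,v=0,-]
e11 deliver 1→2: ·

empty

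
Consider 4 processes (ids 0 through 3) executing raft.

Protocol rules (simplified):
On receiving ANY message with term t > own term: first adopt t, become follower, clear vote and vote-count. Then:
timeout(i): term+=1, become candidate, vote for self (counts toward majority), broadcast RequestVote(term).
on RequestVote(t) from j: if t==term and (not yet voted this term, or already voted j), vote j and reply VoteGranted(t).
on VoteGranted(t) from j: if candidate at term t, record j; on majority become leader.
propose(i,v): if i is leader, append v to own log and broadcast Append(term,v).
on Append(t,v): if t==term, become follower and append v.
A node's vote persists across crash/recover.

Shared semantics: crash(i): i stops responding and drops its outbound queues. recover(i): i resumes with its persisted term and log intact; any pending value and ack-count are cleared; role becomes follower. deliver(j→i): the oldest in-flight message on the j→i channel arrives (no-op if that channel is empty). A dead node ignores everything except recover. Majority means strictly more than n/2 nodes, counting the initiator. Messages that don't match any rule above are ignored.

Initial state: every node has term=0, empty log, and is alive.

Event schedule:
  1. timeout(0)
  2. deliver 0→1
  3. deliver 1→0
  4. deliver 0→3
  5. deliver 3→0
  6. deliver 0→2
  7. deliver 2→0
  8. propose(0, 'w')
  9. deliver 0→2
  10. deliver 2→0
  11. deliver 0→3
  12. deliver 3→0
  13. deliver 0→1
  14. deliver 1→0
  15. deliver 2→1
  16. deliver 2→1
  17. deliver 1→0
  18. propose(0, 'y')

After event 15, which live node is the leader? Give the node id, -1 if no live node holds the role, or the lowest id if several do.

step 1 timeout(0): 0={cand,t=1,log=-}
step 2 deliver 0→1: 1={foll,t=1,log=-}
step 3 deliver 1→0: —
step 4 deliver 0→3: 3={foll,t=1,log=-}
step 5 deliver 3→0: 0={lead,t=1,log=-}
step 6 deliver 0→2: 2={foll,t=1,log=-}
step 7 deliver 2→0: —
step 8 propose(0,'w'): 0={lead,t=1,log=w}
step 9 deliver 0→2: 2={foll,t=1,log=w}
step 10 deliver 2→0: —
step 11 deliver 0→3: 3={foll,t=1,log=w}
step 12 deliver 3→0: —
step 13 deliver 0→1: 1={foll,t=1,log=w}
step 14 deliver 1→0: —
step 15 deliver 2→1: —

0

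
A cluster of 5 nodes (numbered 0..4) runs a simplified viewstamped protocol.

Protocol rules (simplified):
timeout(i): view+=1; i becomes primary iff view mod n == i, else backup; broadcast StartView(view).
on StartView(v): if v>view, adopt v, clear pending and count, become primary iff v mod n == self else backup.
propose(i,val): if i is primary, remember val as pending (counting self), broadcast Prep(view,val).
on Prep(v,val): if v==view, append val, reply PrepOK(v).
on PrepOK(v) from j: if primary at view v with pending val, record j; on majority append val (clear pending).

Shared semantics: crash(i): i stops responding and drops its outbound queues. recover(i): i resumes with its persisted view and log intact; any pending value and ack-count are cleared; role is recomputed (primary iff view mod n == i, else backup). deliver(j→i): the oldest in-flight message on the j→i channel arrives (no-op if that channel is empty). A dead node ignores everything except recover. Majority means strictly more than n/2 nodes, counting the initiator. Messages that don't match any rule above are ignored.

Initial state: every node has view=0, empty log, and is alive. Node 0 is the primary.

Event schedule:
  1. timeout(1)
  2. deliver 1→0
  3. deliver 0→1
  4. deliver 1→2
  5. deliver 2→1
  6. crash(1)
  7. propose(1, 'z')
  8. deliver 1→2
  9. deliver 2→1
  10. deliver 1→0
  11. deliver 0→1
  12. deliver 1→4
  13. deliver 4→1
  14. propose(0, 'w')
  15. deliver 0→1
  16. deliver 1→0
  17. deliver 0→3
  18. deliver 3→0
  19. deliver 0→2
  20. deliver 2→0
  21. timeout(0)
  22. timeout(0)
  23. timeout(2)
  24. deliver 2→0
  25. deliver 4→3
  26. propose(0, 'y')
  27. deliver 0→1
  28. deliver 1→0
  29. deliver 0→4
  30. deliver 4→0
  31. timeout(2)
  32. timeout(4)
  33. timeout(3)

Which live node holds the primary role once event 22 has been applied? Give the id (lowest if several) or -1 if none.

1. timeout(1):  <1:prim v1 ->
2. deliver 1→0:  <0:back v1 ->
3. deliver 0→1:  nop
4. deliver 1→2:  <2:back v1 ->
5. deliver 2→1:  nop
6. crash(1):  <1:✗prim v1 ->
7. propose(1,'z'):  nop
8. deliver 1→2:  nop
9. deliver 2→1:  nop
10. deliver 1→0:  nop
11. deliver 0→1:  nop
12. deliver 1→4:  nop
13. deliver 4→1:  nop
14. propose(0,'w'):  nop
15. deliver 0→1:  nop
16. deliver 1→0:  nop
17. deliver 0→3:  nop
18. deliver 3→0:  nop
19. deliver 0→2:  nop
20. deliver 2→0:  nop
21. timeout(0):  <0:back v2 ->
22. timeout(0):  <0:back v3 ->

-1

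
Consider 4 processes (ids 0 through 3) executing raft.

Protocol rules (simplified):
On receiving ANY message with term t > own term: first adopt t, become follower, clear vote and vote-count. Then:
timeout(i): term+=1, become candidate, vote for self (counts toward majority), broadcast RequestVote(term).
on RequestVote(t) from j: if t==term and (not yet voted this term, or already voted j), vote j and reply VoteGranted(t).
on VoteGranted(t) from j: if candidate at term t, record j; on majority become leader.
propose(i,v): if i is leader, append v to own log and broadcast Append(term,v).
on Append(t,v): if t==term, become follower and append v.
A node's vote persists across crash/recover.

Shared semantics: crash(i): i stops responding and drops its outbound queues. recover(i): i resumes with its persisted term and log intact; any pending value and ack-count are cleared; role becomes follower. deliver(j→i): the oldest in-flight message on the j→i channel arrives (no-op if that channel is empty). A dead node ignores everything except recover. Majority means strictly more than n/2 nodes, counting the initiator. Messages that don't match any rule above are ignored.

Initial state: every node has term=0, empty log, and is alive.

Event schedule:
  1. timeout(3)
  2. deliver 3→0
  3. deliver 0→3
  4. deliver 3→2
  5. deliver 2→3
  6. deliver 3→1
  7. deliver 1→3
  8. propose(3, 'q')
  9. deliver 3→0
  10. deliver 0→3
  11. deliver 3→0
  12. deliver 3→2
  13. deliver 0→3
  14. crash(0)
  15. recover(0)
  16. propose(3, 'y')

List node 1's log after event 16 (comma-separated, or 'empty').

[1] timeout(3) → N3(cand t1 [-])
[2] deliver 3→0 → N0(foll t1 [-])
[3] deliver 0→3 → ∅
[4] deliver 3→2 → N2(foll t1 [-])
[5] deliver 2→3 → N3(lead t1 [-])
[6] deliver 3→1 → N1(foll t1 [-])
[7] deliver 1→3 → ∅
[8] propose(3,'q') → N3(lead t1 [q])
[9] deliver 3→0 → N0(foll t1 [q])
[10] deliver 0→3 → ∅
[11] deliver 3→0 → ∅
[12] deliver 3→2 → N2(foll t1 [q])
[13] deliver 0→3 → ∅
[14] crash(0) → N0(✗foll t1 [q])
[15] recover(0) → N0(foll t1 [q])
[16] propose(3,'y') → N3(lead t1 [q,y])

empty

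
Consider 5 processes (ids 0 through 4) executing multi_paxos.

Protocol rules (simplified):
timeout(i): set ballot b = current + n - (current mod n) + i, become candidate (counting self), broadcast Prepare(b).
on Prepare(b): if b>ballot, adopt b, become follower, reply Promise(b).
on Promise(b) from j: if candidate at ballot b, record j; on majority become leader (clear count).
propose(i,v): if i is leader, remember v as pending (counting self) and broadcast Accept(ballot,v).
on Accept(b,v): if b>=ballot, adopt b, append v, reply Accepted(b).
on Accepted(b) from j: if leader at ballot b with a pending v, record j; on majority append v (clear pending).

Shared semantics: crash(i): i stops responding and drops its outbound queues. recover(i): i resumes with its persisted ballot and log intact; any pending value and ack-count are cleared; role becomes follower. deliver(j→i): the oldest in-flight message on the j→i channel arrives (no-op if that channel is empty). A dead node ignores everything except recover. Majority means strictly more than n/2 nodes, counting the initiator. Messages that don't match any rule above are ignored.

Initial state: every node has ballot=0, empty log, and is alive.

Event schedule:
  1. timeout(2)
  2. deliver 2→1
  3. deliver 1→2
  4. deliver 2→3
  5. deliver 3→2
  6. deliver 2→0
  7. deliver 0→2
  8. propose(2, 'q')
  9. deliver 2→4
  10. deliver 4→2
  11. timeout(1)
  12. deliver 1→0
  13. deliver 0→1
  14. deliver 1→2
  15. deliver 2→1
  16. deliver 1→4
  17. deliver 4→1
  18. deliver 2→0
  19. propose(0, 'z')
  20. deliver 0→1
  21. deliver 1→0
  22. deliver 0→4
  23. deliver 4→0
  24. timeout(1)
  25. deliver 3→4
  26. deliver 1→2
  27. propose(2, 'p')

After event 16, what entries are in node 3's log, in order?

after 1 — timeout(2): n2:cand/b7/[-]
after 2 — deliver 2→1: n1:foll/b7/[-]
after 3 — deliver 1→2: ·
after 4 — deliver 2→3: n3:foll/b7/[-]
after 5 — deliver 3→2: n2:lead/b7/[-]
after 6 — deliver 2→0: n0:foll/b7/[-]
after 7 — deliver 0→2: ·
after 8 — propose(2,'q'): ·
after 9 — deliver 2→4: n4:foll/b7/[-]
after 10 — deliver 4→2: ·
after 11 — timeout(1): n1:cand/b11/[-]
after 12 — deliver 1→0: n0:foll/b11/[-]
after 13 — deliver 0→1: ·
after 14 — deliver 1→2: n2:foll/b11/[-]
after 15 — deliver 2→1: ·
after 16 — deliver 1→4: n4:foll/b11/[-]

empty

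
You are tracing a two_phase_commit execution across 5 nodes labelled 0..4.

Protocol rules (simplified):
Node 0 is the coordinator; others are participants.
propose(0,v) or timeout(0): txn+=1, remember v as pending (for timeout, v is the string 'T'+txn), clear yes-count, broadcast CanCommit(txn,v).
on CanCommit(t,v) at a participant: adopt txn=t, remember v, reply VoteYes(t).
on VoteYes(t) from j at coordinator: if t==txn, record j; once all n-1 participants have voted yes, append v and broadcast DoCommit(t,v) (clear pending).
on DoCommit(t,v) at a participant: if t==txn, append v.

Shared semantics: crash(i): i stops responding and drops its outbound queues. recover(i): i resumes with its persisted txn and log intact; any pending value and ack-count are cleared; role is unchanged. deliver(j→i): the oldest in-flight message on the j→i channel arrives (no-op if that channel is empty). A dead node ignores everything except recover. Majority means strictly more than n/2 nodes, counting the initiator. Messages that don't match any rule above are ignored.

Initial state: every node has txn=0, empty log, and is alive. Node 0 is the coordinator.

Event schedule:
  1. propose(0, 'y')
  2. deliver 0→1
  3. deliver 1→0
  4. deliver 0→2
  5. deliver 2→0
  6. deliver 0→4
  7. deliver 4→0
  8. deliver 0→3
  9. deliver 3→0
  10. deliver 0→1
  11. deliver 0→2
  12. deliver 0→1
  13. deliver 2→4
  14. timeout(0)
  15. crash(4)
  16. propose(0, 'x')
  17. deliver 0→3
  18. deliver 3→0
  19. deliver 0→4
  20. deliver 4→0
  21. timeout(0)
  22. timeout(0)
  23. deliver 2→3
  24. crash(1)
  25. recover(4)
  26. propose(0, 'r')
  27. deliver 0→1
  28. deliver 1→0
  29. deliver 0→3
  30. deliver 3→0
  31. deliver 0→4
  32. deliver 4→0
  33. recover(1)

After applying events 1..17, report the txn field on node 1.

1

after 1 — propose(0,'y'): n0:coor/t1/[-]
after 2 — deliver 0→1: n1:part/t1/[-]
after 3 — deliver 1→0: ·
after 4 — deliver 0→2: n2:part/t1/[-]
after 5 — deliver 2→0: ·
after 6 — deliver 0→4: n4:part/t1/[-]
after 7 — deliver 4→0: ·
after 8 — deliver 0→3: n3:part/t1/[-]
after 9 — deliver 3→0: n0:coor/t1/[y]
after 10 — deliver 0→1: n1:part/t1/[y]
after 11 — deliver 0→2: n2:part/t1/[y]
after 12 — deliver 0→1: ·
after 13 — deliver 2→4: ·
after 14 — timeout(0): n0:coor/t2/[y]
after 15 — crash(4): n4:✗part/t1/[-]
after 16 — propose(0,'x'): n0:coor/t3/[y]
after 17 — deliver 0→3: n3:part/t1/[y]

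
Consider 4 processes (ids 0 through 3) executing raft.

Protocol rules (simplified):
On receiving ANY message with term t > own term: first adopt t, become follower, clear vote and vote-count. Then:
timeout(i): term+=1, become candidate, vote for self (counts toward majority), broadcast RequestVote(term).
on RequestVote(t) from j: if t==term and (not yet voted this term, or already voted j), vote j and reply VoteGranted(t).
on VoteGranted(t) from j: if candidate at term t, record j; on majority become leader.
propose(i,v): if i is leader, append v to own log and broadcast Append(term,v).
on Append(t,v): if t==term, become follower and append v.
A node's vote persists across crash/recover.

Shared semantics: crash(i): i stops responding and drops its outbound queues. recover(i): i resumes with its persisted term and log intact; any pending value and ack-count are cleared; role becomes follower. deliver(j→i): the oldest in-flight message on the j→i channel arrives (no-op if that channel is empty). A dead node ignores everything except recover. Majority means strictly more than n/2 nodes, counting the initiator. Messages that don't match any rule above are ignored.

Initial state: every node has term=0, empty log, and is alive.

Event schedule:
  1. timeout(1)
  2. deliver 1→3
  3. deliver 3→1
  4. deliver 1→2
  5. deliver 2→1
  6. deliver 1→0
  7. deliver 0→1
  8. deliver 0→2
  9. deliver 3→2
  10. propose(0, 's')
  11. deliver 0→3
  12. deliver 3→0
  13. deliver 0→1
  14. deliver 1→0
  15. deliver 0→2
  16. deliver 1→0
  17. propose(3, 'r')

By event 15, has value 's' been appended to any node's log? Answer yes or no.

no

after 1 — timeout(1): n1:cand/t1/[-]
after 2 — deliver 1→3: n3:foll/t1/[-]
after 3 — deliver 3→1: ·
after 4 — deliver 1→2: n2:foll/t1/[-]
after 5 — deliver 2→1: n1:lead/t1/[-]
after 6 — deliver 1→0: n0:foll/t1/[-]
after 7 — deliver 0→1: ·
after 8 — deliver 0→2: ·
after 9 — deliver 3→2: ·
after 10 — propose(0,'s'): ·
after 11 — deliver 0→3: ·
after 12 — deliver 3→0: ·
after 13 — deliver 0→1: ·
after 14 — deliver 1→0: ·
after 15 — deliver 0→2: ·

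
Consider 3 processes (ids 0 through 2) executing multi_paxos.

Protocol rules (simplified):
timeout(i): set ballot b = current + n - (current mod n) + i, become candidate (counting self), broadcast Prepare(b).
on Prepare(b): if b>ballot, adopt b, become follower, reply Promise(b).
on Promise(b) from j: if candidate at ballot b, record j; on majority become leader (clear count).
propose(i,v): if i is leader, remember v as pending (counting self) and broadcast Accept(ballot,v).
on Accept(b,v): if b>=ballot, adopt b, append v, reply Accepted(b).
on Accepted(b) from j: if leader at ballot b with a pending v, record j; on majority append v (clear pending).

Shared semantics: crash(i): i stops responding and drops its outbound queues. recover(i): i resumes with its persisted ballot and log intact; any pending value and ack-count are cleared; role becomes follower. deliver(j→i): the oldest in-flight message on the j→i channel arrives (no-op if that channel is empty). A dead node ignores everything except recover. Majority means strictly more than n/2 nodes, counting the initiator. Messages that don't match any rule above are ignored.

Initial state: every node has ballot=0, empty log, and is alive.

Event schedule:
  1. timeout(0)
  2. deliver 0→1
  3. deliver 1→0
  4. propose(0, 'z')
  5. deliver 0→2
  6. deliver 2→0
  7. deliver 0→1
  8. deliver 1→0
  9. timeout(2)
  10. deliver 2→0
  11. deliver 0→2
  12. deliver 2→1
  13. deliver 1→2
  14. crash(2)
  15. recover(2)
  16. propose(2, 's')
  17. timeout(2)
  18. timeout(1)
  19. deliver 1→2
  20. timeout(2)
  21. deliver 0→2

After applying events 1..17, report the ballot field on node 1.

8

1. timeout(0):  <0:cand b3 ->
2. deliver 0→1:  <1:foll b3 ->
3. deliver 1→0:  <0:lead b3 ->
4. propose(0,'z'):  nop
5. deliver 0→2:  <2:foll b3 ->
6. deliver 2→0:  nop
7. deliver 0→1:  <1:foll b3 z>
8. deliver 1→0:  <0:lead b3 z>
9. timeout(2):  <2:cand b8 ->
10. deliver 2→0:  <0:foll b8 z>
11. deliver 0→2:  nop
12. deliver 2→1:  <1:foll b8 z>
13. deliver 1→2:  <2:lead b8 ->
14. crash(2):  <2:✗lead b8 ->
15. recover(2):  <2:foll b8 ->
16. propose(2,'s'):  nop
17. timeout(2):  <2:cand b11 ->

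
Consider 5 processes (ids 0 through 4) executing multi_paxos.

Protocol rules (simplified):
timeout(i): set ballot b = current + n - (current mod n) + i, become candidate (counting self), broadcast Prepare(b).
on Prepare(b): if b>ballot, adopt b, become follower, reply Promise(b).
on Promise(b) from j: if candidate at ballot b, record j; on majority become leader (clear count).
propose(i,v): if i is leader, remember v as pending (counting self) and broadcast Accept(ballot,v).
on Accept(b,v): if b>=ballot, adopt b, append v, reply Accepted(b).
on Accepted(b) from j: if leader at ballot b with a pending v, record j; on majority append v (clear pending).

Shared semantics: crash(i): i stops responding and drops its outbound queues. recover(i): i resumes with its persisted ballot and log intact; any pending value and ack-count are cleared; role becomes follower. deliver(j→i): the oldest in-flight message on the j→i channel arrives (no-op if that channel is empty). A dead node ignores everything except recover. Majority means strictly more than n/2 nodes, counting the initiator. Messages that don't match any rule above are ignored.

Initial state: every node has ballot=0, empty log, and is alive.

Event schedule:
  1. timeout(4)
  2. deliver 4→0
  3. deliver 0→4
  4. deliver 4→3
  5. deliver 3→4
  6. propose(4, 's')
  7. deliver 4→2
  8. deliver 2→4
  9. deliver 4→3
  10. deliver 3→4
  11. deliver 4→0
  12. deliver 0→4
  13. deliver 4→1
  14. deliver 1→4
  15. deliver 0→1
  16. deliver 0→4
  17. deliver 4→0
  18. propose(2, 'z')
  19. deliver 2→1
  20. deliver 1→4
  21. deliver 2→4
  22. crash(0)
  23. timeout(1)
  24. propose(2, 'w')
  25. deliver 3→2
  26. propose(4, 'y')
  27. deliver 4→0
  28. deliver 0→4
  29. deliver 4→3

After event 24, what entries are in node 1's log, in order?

empty

after 1 — timeout(4): n4:cand/b9/[-]
after 2 — deliver 4→0: n0:foll/b9/[-]
after 3 — deliver 0→4: ·
after 4 — deliver 4→3: n3:foll/b9/[-]
after 5 — deliver 3→4: n4:lead/b9/[-]
after 6 — propose(4,'s'): ·
after 7 — deliver 4→2: n2:foll/b9/[-]
after 8 — deliver 2→4: ·
after 9 — deliver 4→3: n3:foll/b9/[s]
after 10 — deliver 3→4: ·
after 11 — deliver 4→0: n0:foll/b9/[s]
after 12 — deliver 0→4: n4:lead/b9/[s]
after 13 — deliver 4→1: n1:foll/b9/[-]
after 14 — deliver 1→4: ·
after 15 — deliver 0→1: ·
after 16 — deliver 0→4: ·
after 17 — deliver 4→0: ·
after 18 — propose(2,'z'): ·
after 19 — deliver 2→1: ·
after 20 — deliver 1→4: ·
after 21 — deliver 2→4: ·
after 22 — crash(0): n0:✗foll/b9/[s]
after 23 — timeout(1): n1:cand/b11/[-]
after 24 — propose(2,'w'): ·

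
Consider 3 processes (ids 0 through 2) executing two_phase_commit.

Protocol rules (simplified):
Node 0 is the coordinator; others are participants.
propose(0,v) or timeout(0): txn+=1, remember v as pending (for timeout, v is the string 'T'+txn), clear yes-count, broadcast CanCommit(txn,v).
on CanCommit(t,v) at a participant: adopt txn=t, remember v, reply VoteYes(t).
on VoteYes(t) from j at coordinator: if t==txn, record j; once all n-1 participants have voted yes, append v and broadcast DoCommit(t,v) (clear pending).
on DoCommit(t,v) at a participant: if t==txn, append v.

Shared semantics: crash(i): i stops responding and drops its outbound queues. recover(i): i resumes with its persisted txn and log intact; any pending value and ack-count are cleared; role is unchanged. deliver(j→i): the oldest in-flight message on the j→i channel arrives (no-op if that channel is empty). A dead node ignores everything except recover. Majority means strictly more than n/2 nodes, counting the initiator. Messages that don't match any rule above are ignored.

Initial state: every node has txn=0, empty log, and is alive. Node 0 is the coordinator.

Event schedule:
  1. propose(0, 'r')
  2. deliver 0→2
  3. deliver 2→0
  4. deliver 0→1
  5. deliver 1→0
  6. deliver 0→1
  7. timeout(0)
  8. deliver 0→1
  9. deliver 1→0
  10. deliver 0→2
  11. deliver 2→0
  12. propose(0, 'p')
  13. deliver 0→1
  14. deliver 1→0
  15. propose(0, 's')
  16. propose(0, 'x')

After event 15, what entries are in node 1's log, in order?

r

[1] propose(0,'r') → N0(coor t1 [-])
[2] deliver 0→2 → N2(part t1 [-])
[3] deliver 2→0 → ∅
[4] deliver 0→1 → N1(part t1 [-])
[5] deliver 1→0 → N0(coor t1 [r])
[6] deliver 0→1 → N1(part t1 [r])
[7] timeout(0) → N0(coor t2 [r])
[8] deliver 0→1 → N1(part t2 [r])
[9] deliver 1→0 → ∅
[10] deliver 0→2 → N2(part t1 [r])
[11] deliver 2→0 → ∅
[12] propose(0,'p') → N0(coor t3 [r])
[13] deliver 0→1 → N1(part t3 [r])
[14] deliver 1→0 → ∅
[15] propose(0,'s') → N0(coor t4 [r])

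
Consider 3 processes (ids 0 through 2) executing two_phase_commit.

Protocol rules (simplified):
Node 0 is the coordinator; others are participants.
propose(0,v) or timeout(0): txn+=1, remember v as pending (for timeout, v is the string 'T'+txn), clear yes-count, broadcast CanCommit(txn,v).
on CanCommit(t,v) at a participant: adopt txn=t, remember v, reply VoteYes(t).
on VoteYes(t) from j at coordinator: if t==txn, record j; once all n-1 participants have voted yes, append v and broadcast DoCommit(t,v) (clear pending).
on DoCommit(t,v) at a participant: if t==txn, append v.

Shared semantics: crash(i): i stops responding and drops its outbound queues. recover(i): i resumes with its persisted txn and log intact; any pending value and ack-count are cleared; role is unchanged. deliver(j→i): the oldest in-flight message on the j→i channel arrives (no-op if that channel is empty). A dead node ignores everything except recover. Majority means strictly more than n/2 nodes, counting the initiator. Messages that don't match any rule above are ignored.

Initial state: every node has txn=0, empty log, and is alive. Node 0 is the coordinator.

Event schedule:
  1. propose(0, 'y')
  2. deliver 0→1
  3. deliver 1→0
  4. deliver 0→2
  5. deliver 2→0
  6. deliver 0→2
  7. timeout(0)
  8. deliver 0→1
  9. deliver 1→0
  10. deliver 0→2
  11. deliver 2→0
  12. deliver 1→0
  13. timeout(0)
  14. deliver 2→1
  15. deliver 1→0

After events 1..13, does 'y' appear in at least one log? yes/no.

yes

[1] propose(0,'y') → N0(coor t1 [-])
[2] deliver 0→1 → N1(part t1 [-])
[3] deliver 1→0 → ∅
[4] deliver 0→2 → N2(part t1 [-])
[5] deliver 2→0 → N0(coor t1 [y])
[6] deliver 0→2 → N2(part t1 [y])
[7] timeout(0) → N0(coor t2 [y])
[8] deliver 0→1 → N1(part t1 [y])
[9] deliver 1→0 → ∅
[10] deliver 0→2 → N2(part t2 [y])
[11] deliver 2→0 → ∅
[12] deliver 1→0 → ∅
[13] timeout(0) → N0(coor t3 [y])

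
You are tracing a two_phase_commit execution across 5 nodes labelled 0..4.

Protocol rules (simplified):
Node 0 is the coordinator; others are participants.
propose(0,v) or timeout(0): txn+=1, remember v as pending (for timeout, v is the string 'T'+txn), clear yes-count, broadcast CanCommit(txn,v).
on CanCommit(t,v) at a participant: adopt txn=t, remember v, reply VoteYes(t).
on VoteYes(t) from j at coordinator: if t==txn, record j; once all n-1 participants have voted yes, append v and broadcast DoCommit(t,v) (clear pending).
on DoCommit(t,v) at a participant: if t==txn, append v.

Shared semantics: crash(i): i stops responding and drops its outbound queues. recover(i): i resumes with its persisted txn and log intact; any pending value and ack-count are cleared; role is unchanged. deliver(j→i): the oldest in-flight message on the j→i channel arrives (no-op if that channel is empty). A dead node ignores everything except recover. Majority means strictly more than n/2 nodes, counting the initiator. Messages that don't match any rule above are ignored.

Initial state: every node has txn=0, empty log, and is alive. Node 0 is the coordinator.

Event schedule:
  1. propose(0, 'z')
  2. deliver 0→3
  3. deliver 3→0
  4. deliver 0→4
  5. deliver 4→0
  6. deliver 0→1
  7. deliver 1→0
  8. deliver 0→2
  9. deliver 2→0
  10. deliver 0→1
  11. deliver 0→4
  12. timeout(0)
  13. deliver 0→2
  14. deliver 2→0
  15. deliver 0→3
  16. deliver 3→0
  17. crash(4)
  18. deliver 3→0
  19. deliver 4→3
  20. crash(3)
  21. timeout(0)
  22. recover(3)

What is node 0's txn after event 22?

1. propose(0,'z'):  <0:coor t1 ->
2. deliver 0→3:  <3:part t1 ->
3. deliver 3→0:  nop
4. deliver 0→4:  <4:part t1 ->
5. deliver 4→0:  nop
6. deliver 0→1:  <1:part t1 ->
7. deliver 1→0:  nop
8. deliver 0→2:  <2:part t1 ->
9. deliver 2→0:  <0:coor t1 z>
10. deliver 0→1:  <1:part t1 z>
11. deliver 0→4:  <4:part t1 z>
12. timeout(0):  <0:coor t2 z>
13. deliver 0→2:  <2:part t1 z>
14. deliver 2→0:  nop
15. deliver 0→3:  <3:part t1 z>
16. deliver 3→0:  nop
17. crash(4):  <4:✗part t1 z>
18. deliver 3→0:  nop
19. deliver 4→3:  nop
20. crash(3):  <3:✗part t1 z>
21. timeout(0):  <0:coor t3 z>
22. recover(3):  <3:part t1 z>

3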